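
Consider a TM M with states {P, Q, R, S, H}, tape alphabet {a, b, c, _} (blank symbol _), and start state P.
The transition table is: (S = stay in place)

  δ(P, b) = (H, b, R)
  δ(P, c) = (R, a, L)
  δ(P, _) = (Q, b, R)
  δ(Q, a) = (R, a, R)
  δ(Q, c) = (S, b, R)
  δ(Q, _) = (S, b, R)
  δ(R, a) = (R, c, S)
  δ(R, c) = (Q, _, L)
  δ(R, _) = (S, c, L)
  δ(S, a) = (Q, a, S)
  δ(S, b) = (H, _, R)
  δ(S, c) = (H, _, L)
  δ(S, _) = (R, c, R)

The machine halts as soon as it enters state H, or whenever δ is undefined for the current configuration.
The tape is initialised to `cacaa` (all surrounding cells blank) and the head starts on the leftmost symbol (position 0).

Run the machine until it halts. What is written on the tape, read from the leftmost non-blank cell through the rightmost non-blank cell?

bbbbbb_c

P | __[c]acaa_   read c → write a, move L, go to R
R | _[_]aacaa_   read _ → write c, move L, go to S
S | [_]caacaa_   read _ → write c, move R, go to R
R | c[c]aacaa_   read c → write _, move L, go to Q
Q | [c]_aacaa_   read c → write b, move R, go to S
S | b[_]aacaa_   read _ → write c, move R, go to R
R | bc[a]acaa_   read a → write c, move S, go to R
R | bc[c]acaa_   read c → write _, move L, go to Q
Q | b[c]_acaa_   read c → write b, move R, go to S
S | bb[_]acaa_   read _ → write c, move R, go to R
R | bbc[a]caa_   read a → write c, move S, go to R
R | bbc[c]caa_   read c → write _, move L, go to Q
Q | bb[c]_caa_   read c → write b, move R, go to S
S | bbb[_]caa_   read _ → write c, move R, go to R
R | bbbc[c]aa_   read c → write _, move L, go to Q
Q | bbb[c]_aa_   read c → write b, move R, go to S
S | bbbb[_]aa_   read _ → write c, move R, go to R
R | bbbbc[a]a_   read a → write c, move S, go to R
R | bbbbc[c]a_   read c → write _, move L, go to Q
Q | bbbb[c]_a_   read c → write b, move R, go to S
S | bbbbb[_]a_   read _ → write c, move R, go to R
R | bbbbbc[a]_   read a → write c, move S, go to R
R | bbbbbc[c]_   read c → write _, move L, go to Q
Q | bbbbb[c]__   read c → write b, move R, go to S
S | bbbbbb[_]_   read _ → write c, move R, go to R
R | bbbbbbc[_]   read _ → write c, move L, go to S
S | bbbbbb[c]c   read c → write _, move L, go to H
H | bbbbb[b]_c
The non-blank tape span at halt is bbbbbb_c.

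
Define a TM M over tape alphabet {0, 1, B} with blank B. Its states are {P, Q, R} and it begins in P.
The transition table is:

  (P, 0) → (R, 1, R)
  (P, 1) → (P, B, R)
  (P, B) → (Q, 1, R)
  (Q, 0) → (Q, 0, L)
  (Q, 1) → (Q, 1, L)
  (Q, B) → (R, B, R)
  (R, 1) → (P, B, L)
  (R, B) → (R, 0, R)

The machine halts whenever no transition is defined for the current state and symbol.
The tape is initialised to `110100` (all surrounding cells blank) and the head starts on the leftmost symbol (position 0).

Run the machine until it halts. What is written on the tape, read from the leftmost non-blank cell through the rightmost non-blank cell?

1B00

state=P head=0 tape=[1]10100   (P,1)→(P,B,R)
state=P head=1 tape=B[1]0100   (P,1)→(P,B,R)
state=P head=2 tape=BB[0]100   (P,0)→(R,1,R)
state=R head=3 tape=BB1[1]00   (R,1)→(P,B,L)
state=P head=2 tape=BB[1]B00   (P,1)→(P,B,R)
state=P head=3 tape=BBB[B]00   (P,B)→(Q,1,R)
state=Q head=4 tape=BBB1[0]0   (Q,0)→(Q,0,L)
state=Q head=3 tape=BBB[1]00   (Q,1)→(Q,1,L)
state=Q head=2 tape=BB[B]100   (Q,B)→(R,B,R)
state=R head=3 tape=BBB[1]00   (R,1)→(P,B,L)
state=P head=2 tape=BB[B]B00   (P,B)→(Q,1,R)
state=Q head=3 tape=BB1[B]00   (Q,B)→(R,B,R)
state=R head=4 tape=BB1B[0]0
The non-blank tape span at halt is 1B00.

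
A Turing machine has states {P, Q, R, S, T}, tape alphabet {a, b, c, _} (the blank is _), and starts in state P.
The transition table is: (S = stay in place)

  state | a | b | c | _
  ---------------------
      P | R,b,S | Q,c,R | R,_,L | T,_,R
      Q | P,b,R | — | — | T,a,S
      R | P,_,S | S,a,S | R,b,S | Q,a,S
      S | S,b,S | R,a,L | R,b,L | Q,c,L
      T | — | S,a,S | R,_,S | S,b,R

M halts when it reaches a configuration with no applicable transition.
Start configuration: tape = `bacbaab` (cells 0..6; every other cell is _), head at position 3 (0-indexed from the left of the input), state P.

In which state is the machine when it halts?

P | bac[b]aab   read b → write c, move R, go to Q
Q | bacc[a]ab   read a → write b, move R, go to P
P | baccb[a]b   read a → write b, move S, go to R
R | baccb[b]b   read b → write a, move S, go to S
S | baccb[a]b   read a → write b, move S, go to S
S | baccb[b]b   read b → write a, move L, go to R
R | bacc[b]ab   read b → write a, move S, go to S
S | bacc[a]ab   read a → write b, move S, go to S
S | bacc[b]ab   read b → write a, move L, go to R
R | bac[c]aab   read c → write b, move S, go to R
R | bac[b]aab   read b → write a, move S, go to S
S | bac[a]aab   read a → write b, move S, go to S
S | bac[b]aab   read b → write a, move L, go to R
R | ba[c]aaab   read c → write b, move S, go to R
R | ba[b]aaab   read b → write a, move S, go to S
S | ba[a]aaab   read a → write b, move S, go to S
S | ba[b]aaab   read b → write a, move L, go to R
R | b[a]aaaab   read a → write _, move S, go to P
P | b[_]aaaab   read _ → write _, move R, go to T
T | b_[a]aaab
No transition is defined for (T, a); M halts in state T.

T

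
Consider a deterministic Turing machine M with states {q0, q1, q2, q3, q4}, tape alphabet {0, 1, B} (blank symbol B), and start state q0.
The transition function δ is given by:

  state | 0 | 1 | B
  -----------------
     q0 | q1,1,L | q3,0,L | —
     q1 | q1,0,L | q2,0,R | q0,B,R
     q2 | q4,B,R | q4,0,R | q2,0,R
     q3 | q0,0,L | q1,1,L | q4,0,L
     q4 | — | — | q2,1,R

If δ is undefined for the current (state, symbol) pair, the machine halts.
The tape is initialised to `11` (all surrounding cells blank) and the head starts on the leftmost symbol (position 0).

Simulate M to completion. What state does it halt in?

q4

q0 | BB[1]1   read 1 → write 0, move L, go to q3
q3 | B[B]01   read B → write 0, move L, go to q4
q4 | [B]001   read B → write 1, move R, go to q2
q2 | 1[0]01   read 0 → write B, move R, go to q4
q4 | 1B[0]1
No transition is defined for (q4, 0); M halts in state q4.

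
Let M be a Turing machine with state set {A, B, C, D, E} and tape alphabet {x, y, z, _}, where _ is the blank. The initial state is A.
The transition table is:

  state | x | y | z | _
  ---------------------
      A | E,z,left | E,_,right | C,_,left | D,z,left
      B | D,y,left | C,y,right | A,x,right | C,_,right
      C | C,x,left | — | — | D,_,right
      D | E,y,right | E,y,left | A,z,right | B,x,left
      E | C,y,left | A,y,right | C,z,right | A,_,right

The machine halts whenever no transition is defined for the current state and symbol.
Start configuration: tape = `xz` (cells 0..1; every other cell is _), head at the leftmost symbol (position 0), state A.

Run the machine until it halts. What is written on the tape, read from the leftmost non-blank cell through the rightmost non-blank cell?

yz_yxz

A | _[x]z____   read x → write z, move left, go to E
E | [_]zz____   read _ → write _, move right, go to A
A | _[z]z____   read z → write _, move left, go to C
C | [_]_z____   read _ → write _, move right, go to D
D | _[_]z____   read _ → write x, move left, go to B
B | [_]xz____   read _ → write _, move right, go to C
C | _[x]z____   read x → write x, move left, go to C
C | [_]xz____   read _ → write _, move right, go to D
D | _[x]z____   read x → write y, move right, go to E
E | _y[z]____   read z → write z, move right, go to C
C | _yz[_]___   read _ → write _, move right, go to D
D | _yz_[_]__   read _ → write x, move left, go to B
B | _yz[_]x__   read _ → write _, move right, go to C
C | _yz_[x]__   read x → write x, move left, go to C
C | _yz[_]x__   read _ → write _, move right, go to D
D | _yz_[x]__   read x → write y, move right, go to E
E | _yz_y[_]_   read _ → write _, move right, go to A
A | _yz_y_[_]   read _ → write z, move left, go to D
D | _yz_y[_]z   read _ → write x, move left, go to B
B | _yz_[y]xz   read y → write y, move right, go to C
C | _yz_y[x]z   read x → write x, move left, go to C
C | _yz_[y]xz
The non-blank tape span at halt is yz_yxz.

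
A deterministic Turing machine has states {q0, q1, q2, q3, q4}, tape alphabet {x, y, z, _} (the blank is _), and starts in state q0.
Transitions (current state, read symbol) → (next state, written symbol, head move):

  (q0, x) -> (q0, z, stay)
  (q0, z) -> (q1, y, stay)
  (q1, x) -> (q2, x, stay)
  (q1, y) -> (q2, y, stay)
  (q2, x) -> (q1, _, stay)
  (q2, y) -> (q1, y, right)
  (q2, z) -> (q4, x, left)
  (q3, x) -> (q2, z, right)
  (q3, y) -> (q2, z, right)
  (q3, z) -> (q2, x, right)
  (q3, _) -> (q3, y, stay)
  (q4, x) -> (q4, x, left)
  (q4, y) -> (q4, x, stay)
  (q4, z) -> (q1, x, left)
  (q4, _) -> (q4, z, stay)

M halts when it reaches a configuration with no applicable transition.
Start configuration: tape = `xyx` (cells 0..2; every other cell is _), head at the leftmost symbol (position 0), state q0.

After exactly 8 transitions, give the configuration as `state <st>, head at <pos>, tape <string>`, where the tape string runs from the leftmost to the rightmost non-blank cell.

state q1, head at 2, tape yy

state=q0 head=0 tape=[x]yx   (q0,x)→(q0,z,stay)
state=q0 head=0 tape=[z]yx   (q0,z)→(q1,y,stay)
state=q1 head=0 tape=[y]yx   (q1,y)→(q2,y,stay)
state=q2 head=0 tape=[y]yx   (q2,y)→(q1,y,right)
state=q1 head=1 tape=y[y]x   (q1,y)→(q2,y,stay)
state=q2 head=1 tape=y[y]x   (q2,y)→(q1,y,right)
state=q1 head=2 tape=yy[x]   (q1,x)→(q2,x,stay)
state=q2 head=2 tape=yy[x]   (q2,x)→(q1,_,stay)
state=q1 head=2 tape=yy[_]
After 8 steps: state q1, head at 2, tape yy.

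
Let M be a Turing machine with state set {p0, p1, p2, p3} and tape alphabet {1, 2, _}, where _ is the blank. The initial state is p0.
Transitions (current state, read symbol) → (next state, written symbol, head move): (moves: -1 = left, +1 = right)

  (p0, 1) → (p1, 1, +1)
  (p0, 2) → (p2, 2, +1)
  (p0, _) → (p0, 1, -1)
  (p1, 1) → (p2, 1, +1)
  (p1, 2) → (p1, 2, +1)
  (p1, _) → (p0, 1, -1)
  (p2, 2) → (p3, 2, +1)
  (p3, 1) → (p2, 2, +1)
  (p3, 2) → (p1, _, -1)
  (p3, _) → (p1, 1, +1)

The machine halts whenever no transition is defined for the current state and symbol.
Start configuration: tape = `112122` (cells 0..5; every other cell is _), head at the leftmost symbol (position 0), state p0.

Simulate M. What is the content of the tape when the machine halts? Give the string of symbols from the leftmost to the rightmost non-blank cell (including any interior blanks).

112221

p0 | [1]12122   read 1 → write 1, move +1, go to p1
p1 | 1[1]2122   read 1 → write 1, move +1, go to p2
p2 | 11[2]122   read 2 → write 2, move +1, go to p3
p3 | 112[1]22   read 1 → write 2, move +1, go to p2
p2 | 1122[2]2   read 2 → write 2, move +1, go to p3
p3 | 11222[2]   read 2 → write _, move -1, go to p1
p1 | 1122[2]_   read 2 → write 2, move +1, go to p1
p1 | 11222[_]   read _ → write 1, move -1, go to p0
p0 | 1122[2]1   read 2 → write 2, move +1, go to p2
p2 | 11222[1]
The non-blank tape span at halt is 112221.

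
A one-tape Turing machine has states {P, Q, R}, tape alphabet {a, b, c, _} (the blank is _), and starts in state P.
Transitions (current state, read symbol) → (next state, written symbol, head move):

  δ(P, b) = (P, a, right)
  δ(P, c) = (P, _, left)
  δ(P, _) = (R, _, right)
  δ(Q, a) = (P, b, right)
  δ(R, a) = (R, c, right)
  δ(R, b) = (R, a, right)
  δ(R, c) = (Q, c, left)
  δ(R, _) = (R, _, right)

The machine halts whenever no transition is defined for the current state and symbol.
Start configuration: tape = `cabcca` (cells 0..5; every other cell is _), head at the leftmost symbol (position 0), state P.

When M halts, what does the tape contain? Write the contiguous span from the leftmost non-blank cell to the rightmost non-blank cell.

state=P head=0 tape=_[c]abcca   (P,c)→(P,_,left)
state=P head=-1 tape=[_]_abcca   (P,_)→(R,_,right)
state=R head=0 tape=_[_]abcca   (R,_)→(R,_,right)
state=R head=1 tape=__[a]bcca   (R,a)→(R,c,right)
state=R head=2 tape=__c[b]cca   (R,b)→(R,a,right)
state=R head=3 tape=__ca[c]ca   (R,c)→(Q,c,left)
state=Q head=2 tape=__c[a]cca   (Q,a)→(P,b,right)
state=P head=3 tape=__cb[c]ca   (P,c)→(P,_,left)
state=P head=2 tape=__c[b]_ca   (P,b)→(P,a,right)
state=P head=3 tape=__ca[_]ca   (P,_)→(R,_,right)
state=R head=4 tape=__ca_[c]a   (R,c)→(Q,c,left)
state=Q head=3 tape=__ca[_]ca
The non-blank tape span at halt is ca_ca.

ca_ca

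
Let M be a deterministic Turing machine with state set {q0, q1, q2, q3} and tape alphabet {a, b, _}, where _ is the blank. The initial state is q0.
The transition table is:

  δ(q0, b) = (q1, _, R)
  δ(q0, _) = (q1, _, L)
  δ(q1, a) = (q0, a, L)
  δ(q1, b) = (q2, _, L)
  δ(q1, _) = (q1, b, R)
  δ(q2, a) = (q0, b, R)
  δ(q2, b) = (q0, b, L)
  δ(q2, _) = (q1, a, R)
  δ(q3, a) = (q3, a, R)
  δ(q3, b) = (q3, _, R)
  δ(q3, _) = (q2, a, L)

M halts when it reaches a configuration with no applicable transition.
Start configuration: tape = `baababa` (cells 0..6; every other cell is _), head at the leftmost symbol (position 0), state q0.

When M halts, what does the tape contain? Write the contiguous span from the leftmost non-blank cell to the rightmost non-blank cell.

q0 | ___[b]aababa   read b → write _, move R, go to q1
q1 | ____[a]ababa   read a → write a, move L, go to q0
q0 | ___[_]aababa   read _ → write _, move L, go to q1
q1 | __[_]_aababa   read _ → write b, move R, go to q1
q1 | __b[_]aababa   read _ → write b, move R, go to q1
q1 | __bb[a]ababa   read a → write a, move L, go to q0
q0 | __b[b]aababa   read b → write _, move R, go to q1
q1 | __b_[a]ababa   read a → write a, move L, go to q0
q0 | __b[_]aababa   read _ → write _, move L, go to q1
q1 | __[b]_aababa   read b → write _, move L, go to q2
q2 | _[_]__aababa   read _ → write a, move R, go to q1
q1 | _a[_]_aababa   read _ → write b, move R, go to q1
q1 | _ab[_]aababa   read _ → write b, move R, go to q1
q1 | _abb[a]ababa   read a → write a, move L, go to q0
q0 | _ab[b]aababa   read b → write _, move R, go to q1
q1 | _ab_[a]ababa   read a → write a, move L, go to q0
q0 | _ab[_]aababa   read _ → write _, move L, go to q1
q1 | _a[b]_aababa   read b → write _, move L, go to q2
q2 | _[a]__aababa   read a → write b, move R, go to q0
q0 | _b[_]_aababa   read _ → write _, move L, go to q1
q1 | _[b]__aababa   read b → write _, move L, go to q2
q2 | [_]___aababa   read _ → write a, move R, go to q1
q1 | a[_]__aababa   read _ → write b, move R, go to q1
q1 | ab[_]_aababa   read _ → write b, move R, go to q1
q1 | abb[_]aababa   read _ → write b, move R, go to q1
q1 | abbb[a]ababa   read a → write a, move L, go to q0
q0 | abb[b]aababa   read b → write _, move R, go to q1
q1 | abb_[a]ababa   read a → write a, move L, go to q0
q0 | abb[_]aababa   read _ → write _, move L, go to q1
q1 | ab[b]_aababa   read b → write _, move L, go to q2
q2 | a[b]__aababa   read b → write b, move L, go to q0
q0 | [a]b__aababa
The non-blank tape span at halt is ab__aababa.

ab__aababa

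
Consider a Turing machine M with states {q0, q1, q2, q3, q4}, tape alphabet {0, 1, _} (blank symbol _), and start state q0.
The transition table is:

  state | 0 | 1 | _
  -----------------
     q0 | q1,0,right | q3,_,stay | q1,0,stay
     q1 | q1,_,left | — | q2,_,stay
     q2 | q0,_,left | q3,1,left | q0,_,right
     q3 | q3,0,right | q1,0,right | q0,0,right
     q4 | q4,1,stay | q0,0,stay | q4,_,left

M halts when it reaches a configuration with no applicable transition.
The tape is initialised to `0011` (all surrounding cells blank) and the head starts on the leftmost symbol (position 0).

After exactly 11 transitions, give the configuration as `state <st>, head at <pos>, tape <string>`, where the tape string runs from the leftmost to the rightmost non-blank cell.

state q1, head at -1, tape 11

state=q0 head=0 tape=_[0]011   (q0,0)→(q1,0,right)
state=q1 head=1 tape=_0[0]11   (q1,0)→(q1,_,left)
state=q1 head=0 tape=_[0]_11   (q1,0)→(q1,_,left)
state=q1 head=-1 tape=[_]__11   (q1,_)→(q2,_,stay)
state=q2 head=-1 tape=[_]__11   (q2,_)→(q0,_,right)
state=q0 head=0 tape=_[_]_11   (q0,_)→(q1,0,stay)
state=q1 head=0 tape=_[0]_11   (q1,0)→(q1,_,left)
state=q1 head=-1 tape=[_]__11   (q1,_)→(q2,_,stay)
state=q2 head=-1 tape=[_]__11   (q2,_)→(q0,_,right)
state=q0 head=0 tape=_[_]_11   (q0,_)→(q1,0,stay)
state=q1 head=0 tape=_[0]_11   (q1,0)→(q1,_,left)
state=q1 head=-1 tape=[_]__11
After 11 steps: state q1, head at -1, tape 11.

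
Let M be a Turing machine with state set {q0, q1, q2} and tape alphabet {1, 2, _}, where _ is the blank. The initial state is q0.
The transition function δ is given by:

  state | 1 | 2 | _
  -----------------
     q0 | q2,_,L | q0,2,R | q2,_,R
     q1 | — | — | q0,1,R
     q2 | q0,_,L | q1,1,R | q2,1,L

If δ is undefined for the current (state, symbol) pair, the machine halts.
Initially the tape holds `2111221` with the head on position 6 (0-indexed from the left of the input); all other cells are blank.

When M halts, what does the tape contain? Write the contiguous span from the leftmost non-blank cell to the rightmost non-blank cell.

111___111

q0 | 211122[1]__   read 1 → write _, move L, go to q2
q2 | 21112[2]___   read 2 → write 1, move R, go to q1
q1 | 211121[_]__   read _ → write 1, move R, go to q0
q0 | 2111211[_]_   read _ → write _, move R, go to q2
q2 | 2111211_[_]   read _ → write 1, move L, go to q2
q2 | 2111211[_]1   read _ → write 1, move L, go to q2
q2 | 211121[1]11   read 1 → write _, move L, go to q0
q0 | 21112[1]_11   read 1 → write _, move L, go to q2
q2 | 2111[2]__11   read 2 → write 1, move R, go to q1
q1 | 21111[_]_11   read _ → write 1, move R, go to q0
q0 | 211111[_]11   read _ → write _, move R, go to q2
q2 | 211111_[1]1   read 1 → write _, move L, go to q0
q0 | 211111[_]_1   read _ → write _, move R, go to q2
q2 | 211111_[_]1   read _ → write 1, move L, go to q2
q2 | 211111[_]11   read _ → write 1, move L, go to q2
q2 | 21111[1]111   read 1 → write _, move L, go to q0
q0 | 2111[1]_111   read 1 → write _, move L, go to q2
q2 | 211[1]__111   read 1 → write _, move L, go to q0
q0 | 21[1]___111   read 1 → write _, move L, go to q2
q2 | 2[1]____111   read 1 → write _, move L, go to q0
q0 | [2]_____111   read 2 → write 2, move R, go to q0
q0 | 2[_]____111   read _ → write _, move R, go to q2
q2 | 2_[_]___111   read _ → write 1, move L, go to q2
q2 | 2[_]1___111   read _ → write 1, move L, go to q2
q2 | [2]11___111   read 2 → write 1, move R, go to q1
q1 | 1[1]1___111
The non-blank tape span at halt is 111___111.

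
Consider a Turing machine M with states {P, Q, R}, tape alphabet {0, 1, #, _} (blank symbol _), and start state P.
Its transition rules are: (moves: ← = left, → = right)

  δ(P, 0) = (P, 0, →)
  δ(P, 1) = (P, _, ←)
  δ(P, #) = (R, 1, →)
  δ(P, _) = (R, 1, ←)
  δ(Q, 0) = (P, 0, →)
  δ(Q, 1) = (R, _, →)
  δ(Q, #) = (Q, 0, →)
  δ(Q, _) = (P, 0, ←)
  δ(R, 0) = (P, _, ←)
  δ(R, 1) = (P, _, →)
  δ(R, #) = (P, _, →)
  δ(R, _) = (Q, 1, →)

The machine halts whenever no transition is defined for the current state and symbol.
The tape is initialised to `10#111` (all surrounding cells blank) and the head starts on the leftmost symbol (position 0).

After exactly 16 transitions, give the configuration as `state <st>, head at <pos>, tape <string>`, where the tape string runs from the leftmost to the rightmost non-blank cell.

P | __[1]0#111   read 1 → write _, move ←, go to P
P | _[_]_0#111   read _ → write 1, move ←, go to R
R | [_]1_0#111   read _ → write 1, move →, go to Q
Q | 1[1]_0#111   read 1 → write _, move →, go to R
R | 1_[_]0#111   read _ → write 1, move →, go to Q
Q | 1_1[0]#111   read 0 → write 0, move →, go to P
P | 1_10[#]111   read # → write 1, move →, go to R
R | 1_101[1]11   read 1 → write _, move →, go to P
P | 1_101_[1]1   read 1 → write _, move ←, go to P
P | 1_101[_]_1   read _ → write 1, move ←, go to R
R | 1_10[1]1_1   read 1 → write _, move →, go to P
P | 1_10_[1]_1   read 1 → write _, move ←, go to P
P | 1_10[_]__1   read _ → write 1, move ←, go to R
R | 1_1[0]1__1   read 0 → write _, move ←, go to P
P | 1_[1]_1__1   read 1 → write _, move ←, go to P
P | 1[_]__1__1   read _ → write 1, move ←, go to R
R | [1]1__1__1
After 16 steps: state R, head at -2, tape 11__1__1.

state R, head at -2, tape 11__1__1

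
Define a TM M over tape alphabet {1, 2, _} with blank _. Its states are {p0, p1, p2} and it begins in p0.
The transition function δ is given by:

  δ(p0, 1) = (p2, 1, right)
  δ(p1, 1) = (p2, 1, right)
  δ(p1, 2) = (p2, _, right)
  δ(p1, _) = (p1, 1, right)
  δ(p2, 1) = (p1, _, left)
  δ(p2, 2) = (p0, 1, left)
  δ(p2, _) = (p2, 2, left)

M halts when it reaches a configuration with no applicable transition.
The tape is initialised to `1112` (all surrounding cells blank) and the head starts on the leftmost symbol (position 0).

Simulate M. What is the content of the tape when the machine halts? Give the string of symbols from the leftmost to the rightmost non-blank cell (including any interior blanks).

state=p0 head=0 tape=__[1]112_   (p0,1)→(p2,1,right)
state=p2 head=1 tape=__1[1]12_   (p2,1)→(p1,_,left)
state=p1 head=0 tape=__[1]_12_   (p1,1)→(p2,1,right)
state=p2 head=1 tape=__1[_]12_   (p2,_)→(p2,2,left)
state=p2 head=0 tape=__[1]212_   (p2,1)→(p1,_,left)
state=p1 head=-1 tape=_[_]_212_   (p1,_)→(p1,1,right)
state=p1 head=0 tape=_1[_]212_   (p1,_)→(p1,1,right)
state=p1 head=1 tape=_11[2]12_   (p1,2)→(p2,_,right)
state=p2 head=2 tape=_11_[1]2_   (p2,1)→(p1,_,left)
state=p1 head=1 tape=_11[_]_2_   (p1,_)→(p1,1,right)
state=p1 head=2 tape=_111[_]2_   (p1,_)→(p1,1,right)
state=p1 head=3 tape=_1111[2]_   (p1,2)→(p2,_,right)
state=p2 head=4 tape=_1111_[_]   (p2,_)→(p2,2,left)
state=p2 head=3 tape=_1111[_]2   (p2,_)→(p2,2,left)
state=p2 head=2 tape=_111[1]22   (p2,1)→(p1,_,left)
state=p1 head=1 tape=_11[1]_22   (p1,1)→(p2,1,right)
state=p2 head=2 tape=_111[_]22   (p2,_)→(p2,2,left)
state=p2 head=1 tape=_11[1]222   (p2,1)→(p1,_,left)
state=p1 head=0 tape=_1[1]_222   (p1,1)→(p2,1,right)
state=p2 head=1 tape=_11[_]222   (p2,_)→(p2,2,left)
state=p2 head=0 tape=_1[1]2222   (p2,1)→(p1,_,left)
state=p1 head=-1 tape=_[1]_2222   (p1,1)→(p2,1,right)
state=p2 head=0 tape=_1[_]2222   (p2,_)→(p2,2,left)
state=p2 head=-1 tape=_[1]22222   (p2,1)→(p1,_,left)
state=p1 head=-2 tape=[_]_22222   (p1,_)→(p1,1,right)
state=p1 head=-1 tape=1[_]22222   (p1,_)→(p1,1,right)
state=p1 head=0 tape=11[2]2222   (p1,2)→(p2,_,right)
state=p2 head=1 tape=11_[2]222   (p2,2)→(p0,1,left)
state=p0 head=0 tape=11[_]1222
The non-blank tape span at halt is 11_1222.

11_1222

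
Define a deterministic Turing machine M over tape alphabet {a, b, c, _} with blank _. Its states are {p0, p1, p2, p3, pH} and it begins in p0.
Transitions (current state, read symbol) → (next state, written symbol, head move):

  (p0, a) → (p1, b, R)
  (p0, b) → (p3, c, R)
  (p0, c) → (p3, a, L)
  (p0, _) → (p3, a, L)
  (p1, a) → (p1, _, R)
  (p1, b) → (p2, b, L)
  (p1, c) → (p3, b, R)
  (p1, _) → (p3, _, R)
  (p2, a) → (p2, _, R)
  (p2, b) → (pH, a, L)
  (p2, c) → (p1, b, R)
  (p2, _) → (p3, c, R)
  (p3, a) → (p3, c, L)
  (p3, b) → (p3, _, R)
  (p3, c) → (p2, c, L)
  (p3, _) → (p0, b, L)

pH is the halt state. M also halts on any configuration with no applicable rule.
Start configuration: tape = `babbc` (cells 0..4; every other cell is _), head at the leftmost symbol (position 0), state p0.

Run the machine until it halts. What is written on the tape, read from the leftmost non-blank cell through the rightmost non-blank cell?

bacbbc

p0 | _[b]abbc   read b → write c, move R, go to p3
p3 | _c[a]bbc   read a → write c, move L, go to p3
p3 | _[c]cbbc   read c → write c, move L, go to p2
p2 | [_]ccbbc   read _ → write c, move R, go to p3
p3 | c[c]cbbc   read c → write c, move L, go to p2
p2 | [c]ccbbc   read c → write b, move R, go to p1
p1 | b[c]cbbc   read c → write b, move R, go to p3
p3 | bb[c]bbc   read c → write c, move L, go to p2
p2 | b[b]cbbc   read b → write a, move L, go to pH
pH | [b]acbbc
The non-blank tape span at halt is bacbbc.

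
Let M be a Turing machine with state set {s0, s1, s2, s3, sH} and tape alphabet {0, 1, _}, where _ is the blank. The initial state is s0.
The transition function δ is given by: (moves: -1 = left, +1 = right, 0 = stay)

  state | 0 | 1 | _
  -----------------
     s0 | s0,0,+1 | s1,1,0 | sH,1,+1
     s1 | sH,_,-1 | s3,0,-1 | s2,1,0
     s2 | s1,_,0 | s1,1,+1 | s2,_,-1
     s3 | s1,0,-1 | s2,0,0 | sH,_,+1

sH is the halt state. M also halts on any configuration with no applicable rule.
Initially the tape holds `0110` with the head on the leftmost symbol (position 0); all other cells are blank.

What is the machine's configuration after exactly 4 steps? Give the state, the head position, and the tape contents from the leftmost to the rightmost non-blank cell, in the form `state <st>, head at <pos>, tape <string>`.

state=s0 head=0 tape=_[0]110   (s0,0)→(s0,0,+1)
state=s0 head=1 tape=_0[1]10   (s0,1)→(s1,1,0)
state=s1 head=1 tape=_0[1]10   (s1,1)→(s3,0,-1)
state=s3 head=0 tape=_[0]010   (s3,0)→(s1,0,-1)
state=s1 head=-1 tape=[_]0010
After 4 steps: state s1, head at -1, tape 0010.

state s1, head at -1, tape 0010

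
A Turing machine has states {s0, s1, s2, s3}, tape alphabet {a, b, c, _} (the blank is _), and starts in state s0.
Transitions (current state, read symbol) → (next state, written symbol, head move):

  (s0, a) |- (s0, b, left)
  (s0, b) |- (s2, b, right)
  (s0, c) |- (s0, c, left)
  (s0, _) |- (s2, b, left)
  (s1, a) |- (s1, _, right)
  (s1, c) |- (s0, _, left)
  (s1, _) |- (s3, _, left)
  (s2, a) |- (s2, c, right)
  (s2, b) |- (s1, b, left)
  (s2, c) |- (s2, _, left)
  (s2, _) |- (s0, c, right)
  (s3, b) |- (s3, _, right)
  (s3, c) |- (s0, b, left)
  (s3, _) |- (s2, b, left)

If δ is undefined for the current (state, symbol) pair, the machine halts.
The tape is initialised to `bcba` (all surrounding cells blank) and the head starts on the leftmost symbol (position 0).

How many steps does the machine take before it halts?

s0 | ___[b]cba__   read b → write b, move right, go to s2
s2 | ___b[c]ba__   read c → write _, move left, go to s2
s2 | ___[b]_ba__   read b → write b, move left, go to s1
s1 | __[_]b_ba__   read _ → write _, move left, go to s3
s3 | _[_]_b_ba__   read _ → write b, move left, go to s2
s2 | [_]b_b_ba__   read _ → write c, move right, go to s0
s0 | c[b]_b_ba__   read b → write b, move right, go to s2
s2 | cb[_]b_ba__   read _ → write c, move right, go to s0
s0 | cbc[b]_ba__   read b → write b, move right, go to s2
s2 | cbcb[_]ba__   read _ → write c, move right, go to s0
s0 | cbcbc[b]a__   read b → write b, move right, go to s2
s2 | cbcbcb[a]__   read a → write c, move right, go to s2
s2 | cbcbcbc[_]_   read _ → write c, move right, go to s0
s0 | cbcbcbcc[_]   read _ → write b, move left, go to s2
s2 | cbcbcbc[c]b   read c → write _, move left, go to s2
s2 | cbcbcb[c]_b   read c → write _, move left, go to s2
s2 | cbcbc[b]__b   read b → write b, move left, go to s1
s1 | cbcb[c]b__b   read c → write _, move left, go to s0
s0 | cbc[b]_b__b   read b → write b, move right, go to s2
s2 | cbcb[_]b__b   read _ → write c, move right, go to s0
s0 | cbcbc[b]__b   read b → write b, move right, go to s2
s2 | cbcbcb[_]_b   read _ → write c, move right, go to s0
s0 | cbcbcbc[_]b   read _ → write b, move left, go to s2
s2 | cbcbcb[c]bb   read c → write _, move left, go to s2
s2 | cbcbc[b]_bb   read b → write b, move left, go to s1
s1 | cbcb[c]b_bb   read c → write _, move left, go to s0
s0 | cbc[b]_b_bb   read b → write b, move right, go to s2
s2 | cbcb[_]b_bb   read _ → write c, move right, go to s0
s0 | cbcbc[b]_bb   read b → write b, move right, go to s2
s2 | cbcbcb[_]bb   read _ → write c, move right, go to s0
s0 | cbcbcbc[b]b   read b → write b, move right, go to s2
s2 | cbcbcbcb[b]   read b → write b, move left, go to s1
s1 | cbcbcbc[b]b
M halts after 32 transitions.

32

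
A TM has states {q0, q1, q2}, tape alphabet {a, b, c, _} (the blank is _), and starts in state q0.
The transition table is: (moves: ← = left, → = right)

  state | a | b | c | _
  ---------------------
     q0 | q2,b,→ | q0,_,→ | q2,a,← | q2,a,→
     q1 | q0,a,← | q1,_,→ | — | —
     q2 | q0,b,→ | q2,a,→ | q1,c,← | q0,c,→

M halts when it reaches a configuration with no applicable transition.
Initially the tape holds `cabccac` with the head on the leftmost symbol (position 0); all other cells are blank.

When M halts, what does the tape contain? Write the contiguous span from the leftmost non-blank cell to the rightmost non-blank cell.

state=q0 head=0 tape=_[c]abccac   (q0,c)→(q2,a,←)
state=q2 head=-1 tape=[_]aabccac   (q2,_)→(q0,c,→)
state=q0 head=0 tape=c[a]abccac   (q0,a)→(q2,b,→)
state=q2 head=1 tape=cb[a]bccac   (q2,a)→(q0,b,→)
state=q0 head=2 tape=cbb[b]ccac   (q0,b)→(q0,_,→)
state=q0 head=3 tape=cbb_[c]cac   (q0,c)→(q2,a,←)
state=q2 head=2 tape=cbb[_]acac   (q2,_)→(q0,c,→)
state=q0 head=3 tape=cbbc[a]cac   (q0,a)→(q2,b,→)
state=q2 head=4 tape=cbbcb[c]ac   (q2,c)→(q1,c,←)
state=q1 head=3 tape=cbbc[b]cac   (q1,b)→(q1,_,→)
state=q1 head=4 tape=cbbc_[c]ac
The non-blank tape span at halt is cbbc_cac.

cbbc_cac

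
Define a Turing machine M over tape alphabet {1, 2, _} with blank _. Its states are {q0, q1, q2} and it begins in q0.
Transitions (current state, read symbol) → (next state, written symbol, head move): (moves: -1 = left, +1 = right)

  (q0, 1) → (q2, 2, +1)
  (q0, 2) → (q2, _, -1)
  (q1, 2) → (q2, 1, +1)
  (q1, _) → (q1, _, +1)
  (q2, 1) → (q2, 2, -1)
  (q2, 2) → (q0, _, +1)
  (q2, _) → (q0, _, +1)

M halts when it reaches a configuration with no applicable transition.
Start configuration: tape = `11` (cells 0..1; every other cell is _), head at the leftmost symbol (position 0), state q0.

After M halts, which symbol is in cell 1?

q0 | [1]1   read 1 → write 2, move +1, go to q2
q2 | 2[1]   read 1 → write 2, move -1, go to q2
q2 | [2]2   read 2 → write _, move +1, go to q0
q0 | _[2]   read 2 → write _, move -1, go to q2
q2 | [_]_   read _ → write _, move +1, go to q0
q0 | _[_]
Cell 1 holds _ when M halts.

_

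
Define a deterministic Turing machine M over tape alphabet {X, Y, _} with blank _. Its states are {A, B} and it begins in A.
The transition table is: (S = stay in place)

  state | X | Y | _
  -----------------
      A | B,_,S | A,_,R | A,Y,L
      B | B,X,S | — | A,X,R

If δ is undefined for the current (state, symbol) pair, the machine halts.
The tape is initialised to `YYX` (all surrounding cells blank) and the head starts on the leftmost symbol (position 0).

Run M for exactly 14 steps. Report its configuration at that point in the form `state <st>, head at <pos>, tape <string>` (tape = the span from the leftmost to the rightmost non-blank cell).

A | [Y]YX___   read Y → write _, move R, go to A
A | _[Y]X___   read Y → write _, move R, go to A
A | __[X]___   read X → write _, move S, go to B
B | __[_]___   read _ → write X, move R, go to A
A | __X[_]__   read _ → write Y, move L, go to A
A | __[X]Y__   read X → write _, move S, go to B
B | __[_]Y__   read _ → write X, move R, go to A
A | __X[Y]__   read Y → write _, move R, go to A
A | __X_[_]_   read _ → write Y, move L, go to A
A | __X[_]Y_   read _ → write Y, move L, go to A
A | __[X]YY_   read X → write _, move S, go to B
B | __[_]YY_   read _ → write X, move R, go to A
A | __X[Y]Y_   read Y → write _, move R, go to A
A | __X_[Y]_   read Y → write _, move R, go to A
A | __X__[_]
After 14 steps: state A, head at 5, tape X.

state A, head at 5, tape X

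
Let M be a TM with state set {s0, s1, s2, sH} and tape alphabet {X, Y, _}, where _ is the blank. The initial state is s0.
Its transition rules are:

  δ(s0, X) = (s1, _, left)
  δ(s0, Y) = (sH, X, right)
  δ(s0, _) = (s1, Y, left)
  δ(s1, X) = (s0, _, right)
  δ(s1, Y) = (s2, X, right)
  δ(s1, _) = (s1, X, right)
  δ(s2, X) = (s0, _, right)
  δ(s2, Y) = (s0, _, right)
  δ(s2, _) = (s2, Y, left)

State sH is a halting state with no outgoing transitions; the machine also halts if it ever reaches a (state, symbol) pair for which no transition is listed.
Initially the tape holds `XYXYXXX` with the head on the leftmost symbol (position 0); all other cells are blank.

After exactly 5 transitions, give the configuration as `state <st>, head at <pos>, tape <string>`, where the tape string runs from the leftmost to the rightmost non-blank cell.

state s0, head at 3, tape XXX_YXXX

s0 | _[X]YXYXXX   read X → write _, move left, go to s1
s1 | [_]_YXYXXX   read _ → write X, move right, go to s1
s1 | X[_]YXYXXX   read _ → write X, move right, go to s1
s1 | XX[Y]XYXXX   read Y → write X, move right, go to s2
s2 | XXX[X]YXXX   read X → write _, move right, go to s0
s0 | XXX_[Y]XXX
After 5 steps: state s0, head at 3, tape XXX_YXXX.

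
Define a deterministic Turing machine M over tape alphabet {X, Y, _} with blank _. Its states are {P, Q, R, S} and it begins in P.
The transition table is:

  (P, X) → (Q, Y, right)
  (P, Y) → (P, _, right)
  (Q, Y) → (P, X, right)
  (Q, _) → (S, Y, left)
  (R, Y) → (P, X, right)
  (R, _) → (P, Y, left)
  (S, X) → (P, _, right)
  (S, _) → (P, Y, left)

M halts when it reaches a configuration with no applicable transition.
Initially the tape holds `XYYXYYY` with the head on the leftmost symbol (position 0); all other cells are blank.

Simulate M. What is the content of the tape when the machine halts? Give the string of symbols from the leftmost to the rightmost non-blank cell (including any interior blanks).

P | [X]YYXYYY_   read X → write Y, move right, go to Q
Q | Y[Y]YXYYY_   read Y → write X, move right, go to P
P | YX[Y]XYYY_   read Y → write _, move right, go to P
P | YX_[X]YYY_   read X → write Y, move right, go to Q
Q | YX_Y[Y]YY_   read Y → write X, move right, go to P
P | YX_YX[Y]Y_   read Y → write _, move right, go to P
P | YX_YX_[Y]_   read Y → write _, move right, go to P
P | YX_YX__[_]
The non-blank tape span at halt is YX_YX.

YX_YX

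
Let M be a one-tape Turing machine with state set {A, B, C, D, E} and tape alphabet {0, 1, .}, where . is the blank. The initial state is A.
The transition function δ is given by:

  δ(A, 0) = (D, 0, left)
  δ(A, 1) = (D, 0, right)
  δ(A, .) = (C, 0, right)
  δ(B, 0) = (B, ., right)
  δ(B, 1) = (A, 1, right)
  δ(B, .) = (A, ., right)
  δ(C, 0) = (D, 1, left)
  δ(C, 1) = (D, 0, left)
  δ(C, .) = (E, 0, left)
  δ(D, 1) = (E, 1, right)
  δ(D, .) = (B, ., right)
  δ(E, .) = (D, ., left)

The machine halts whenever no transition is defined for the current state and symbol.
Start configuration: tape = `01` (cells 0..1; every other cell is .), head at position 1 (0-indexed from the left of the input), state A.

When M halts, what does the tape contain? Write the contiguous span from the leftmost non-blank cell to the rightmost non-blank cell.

state=A head=1 tape=0[1]....   (A,1)→(D,0,right)
state=D head=2 tape=00[.]...   (D,.)→(B,.,right)
state=B head=3 tape=00.[.]..   (B,.)→(A,.,right)
state=A head=4 tape=00..[.].   (A,.)→(C,0,right)
state=C head=5 tape=00..0[.]   (C,.)→(E,0,left)
state=E head=4 tape=00..[0]0
The non-blank tape span at halt is 00..00.

00..00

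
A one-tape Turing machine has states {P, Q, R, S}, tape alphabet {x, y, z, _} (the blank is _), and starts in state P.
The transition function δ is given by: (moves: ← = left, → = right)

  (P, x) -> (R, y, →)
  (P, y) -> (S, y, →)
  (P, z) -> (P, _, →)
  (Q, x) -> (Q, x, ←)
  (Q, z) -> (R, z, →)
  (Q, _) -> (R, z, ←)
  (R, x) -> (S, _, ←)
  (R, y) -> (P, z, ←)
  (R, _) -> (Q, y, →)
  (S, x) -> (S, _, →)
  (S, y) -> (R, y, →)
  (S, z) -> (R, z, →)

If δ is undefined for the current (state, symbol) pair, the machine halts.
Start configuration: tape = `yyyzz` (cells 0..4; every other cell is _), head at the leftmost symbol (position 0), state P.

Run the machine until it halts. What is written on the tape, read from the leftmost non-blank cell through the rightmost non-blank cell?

yyzzz

state=P head=0 tape=[y]yyzz   (P,y)→(S,y,→)
state=S head=1 tape=y[y]yzz   (S,y)→(R,y,→)
state=R head=2 tape=yy[y]zz   (R,y)→(P,z,←)
state=P head=1 tape=y[y]zzz   (P,y)→(S,y,→)
state=S head=2 tape=yy[z]zz   (S,z)→(R,z,→)
state=R head=3 tape=yyz[z]z
The non-blank tape span at halt is yyzzz.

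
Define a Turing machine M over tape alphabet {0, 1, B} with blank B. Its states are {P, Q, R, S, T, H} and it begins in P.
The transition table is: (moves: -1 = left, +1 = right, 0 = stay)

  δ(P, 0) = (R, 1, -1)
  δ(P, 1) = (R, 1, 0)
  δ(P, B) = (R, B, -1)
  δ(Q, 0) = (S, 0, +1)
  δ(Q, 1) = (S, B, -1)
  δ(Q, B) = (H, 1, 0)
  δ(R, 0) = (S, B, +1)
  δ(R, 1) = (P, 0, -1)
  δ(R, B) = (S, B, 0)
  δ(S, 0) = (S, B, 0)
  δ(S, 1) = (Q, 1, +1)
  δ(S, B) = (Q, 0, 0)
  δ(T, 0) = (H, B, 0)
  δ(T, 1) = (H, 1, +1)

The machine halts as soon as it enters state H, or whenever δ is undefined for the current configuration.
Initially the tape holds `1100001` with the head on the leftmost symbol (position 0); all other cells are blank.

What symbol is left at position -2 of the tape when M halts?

state=P head=0 tape=BB[1]100001B   (P,1)→(R,1,0)
state=R head=0 tape=BB[1]100001B   (R,1)→(P,0,-1)
state=P head=-1 tape=B[B]0100001B   (P,B)→(R,B,-1)
state=R head=-2 tape=[B]B0100001B   (R,B)→(S,B,0)
state=S head=-2 tape=[B]B0100001B   (S,B)→(Q,0,0)
state=Q head=-2 tape=[0]B0100001B   (Q,0)→(S,0,+1)
state=S head=-1 tape=0[B]0100001B   (S,B)→(Q,0,0)
state=Q head=-1 tape=0[0]0100001B   (Q,0)→(S,0,+1)
state=S head=0 tape=00[0]100001B   (S,0)→(S,B,0)
state=S head=0 tape=00[B]100001B   (S,B)→(Q,0,0)
state=Q head=0 tape=00[0]100001B   (Q,0)→(S,0,+1)
state=S head=1 tape=000[1]00001B   (S,1)→(Q,1,+1)
state=Q head=2 tape=0001[0]0001B   (Q,0)→(S,0,+1)
state=S head=3 tape=00010[0]001B   (S,0)→(S,B,0)
state=S head=3 tape=00010[B]001B   (S,B)→(Q,0,0)
state=Q head=3 tape=00010[0]001B   (Q,0)→(S,0,+1)
state=S head=4 tape=000100[0]01B   (S,0)→(S,B,0)
state=S head=4 tape=000100[B]01B   (S,B)→(Q,0,0)
state=Q head=4 tape=000100[0]01B   (Q,0)→(S,0,+1)
state=S head=5 tape=0001000[0]1B   (S,0)→(S,B,0)
state=S head=5 tape=0001000[B]1B   (S,B)→(Q,0,0)
state=Q head=5 tape=0001000[0]1B   (Q,0)→(S,0,+1)
state=S head=6 tape=00010000[1]B   (S,1)→(Q,1,+1)
state=Q head=7 tape=000100001[B]   (Q,B)→(H,1,0)
state=H head=7 tape=000100001[1]
Cell -2 holds 0 when M halts.

0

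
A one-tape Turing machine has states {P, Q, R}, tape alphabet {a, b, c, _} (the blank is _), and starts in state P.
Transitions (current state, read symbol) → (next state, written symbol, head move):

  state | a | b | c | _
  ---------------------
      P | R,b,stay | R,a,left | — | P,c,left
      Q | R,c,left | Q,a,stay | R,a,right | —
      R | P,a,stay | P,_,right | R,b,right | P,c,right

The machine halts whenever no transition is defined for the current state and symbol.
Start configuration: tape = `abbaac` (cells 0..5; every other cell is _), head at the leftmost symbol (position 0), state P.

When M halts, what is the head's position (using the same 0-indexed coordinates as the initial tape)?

state=P head=0 tape=[a]bbaac   (P,a)→(R,b,stay)
state=R head=0 tape=[b]bbaac   (R,b)→(P,_,right)
state=P head=1 tape=_[b]baac   (P,b)→(R,a,left)
state=R head=0 tape=[_]abaac   (R,_)→(P,c,right)
state=P head=1 tape=c[a]baac   (P,a)→(R,b,stay)
state=R head=1 tape=c[b]baac   (R,b)→(P,_,right)
state=P head=2 tape=c_[b]aac   (P,b)→(R,a,left)
state=R head=1 tape=c[_]aaac   (R,_)→(P,c,right)
state=P head=2 tape=cc[a]aac   (P,a)→(R,b,stay)
state=R head=2 tape=cc[b]aac   (R,b)→(P,_,right)
state=P head=3 tape=cc_[a]ac   (P,a)→(R,b,stay)
state=R head=3 tape=cc_[b]ac   (R,b)→(P,_,right)
state=P head=4 tape=cc__[a]c   (P,a)→(R,b,stay)
state=R head=4 tape=cc__[b]c   (R,b)→(P,_,right)
state=P head=5 tape=cc___[c]
At halt the head is at cell 5.

5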